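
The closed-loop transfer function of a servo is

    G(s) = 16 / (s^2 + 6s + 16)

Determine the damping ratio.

Compare the denominator to the standard form s^2 + 2ζωₙs + ωₙ².
ωₙ² = 16, so ωₙ = 4 rad/s.
2ζωₙ = 6, so ζ = 6/(2·4) = 0.75.

ζ = 0.75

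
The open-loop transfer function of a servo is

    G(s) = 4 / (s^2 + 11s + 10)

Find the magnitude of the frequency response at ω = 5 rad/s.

Substitute s = j5: numerator = 4, denominator = -15 + j55.
|G(j5)| = |4| / |-15 + j55| = 4 / 57.009 ≈ 0.07016.

|G(j5)| ≈ 0.07016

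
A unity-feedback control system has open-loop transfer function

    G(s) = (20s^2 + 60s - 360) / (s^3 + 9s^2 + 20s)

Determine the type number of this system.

Type 1

Factor s from the denominator: s^3 + 9s^2 + 20s = s·(s^2 + 9s + 20).
There is 1 pole at the origin, so the system is Type 1.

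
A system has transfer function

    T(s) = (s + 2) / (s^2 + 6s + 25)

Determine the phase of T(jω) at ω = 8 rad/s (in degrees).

∠T(j8) ≈ -53.13°

At s = j8: numerator = 2 + j8, denominator = -39 + j48.
∠T = ∠num − ∠den = 75.964° − (129.09°) = -53.13°.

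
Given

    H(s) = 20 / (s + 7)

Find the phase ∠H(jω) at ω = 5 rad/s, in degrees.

∠H(j5) ≈ -35.54°

At s = j5: numerator = 20, denominator = 7 + j5.
∠H = ∠num − ∠den = 0° − (35.538°) = -35.54°.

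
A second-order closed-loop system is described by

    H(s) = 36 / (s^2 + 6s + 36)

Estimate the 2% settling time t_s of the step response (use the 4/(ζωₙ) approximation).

Comparing s^2 + 6s + 36 to s^2 + 2ζωₙs + ωₙ²: ωₙ = 6 rad/s and ζ = 6/(2·6) = 0.5.
ζωₙ = 6/2 = 3, so t_s ≈ 4/(ζωₙ) = 4/3 ≈ 1.333 s.

t_s ≈ 1.333 s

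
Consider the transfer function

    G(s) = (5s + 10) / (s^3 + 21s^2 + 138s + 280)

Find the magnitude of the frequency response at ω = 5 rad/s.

Substitute s = j5: numerator = 10 + j25, denominator = -245 + j565.
|G(j5)| = |10 + j25| / |-245 + j565| = 26.926 / 615.83 ≈ 0.04372.

|G(j5)| ≈ 0.04372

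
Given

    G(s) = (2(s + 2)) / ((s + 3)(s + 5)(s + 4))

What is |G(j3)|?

Substitute s = j3: numerator = 4 + j6, denominator = -48 + j114.
|G(j3)| = |4 + j6| / |-48 + j114| = 7.2111 / 123.69 ≈ 0.05830.

|G(j3)| ≈ 0.05830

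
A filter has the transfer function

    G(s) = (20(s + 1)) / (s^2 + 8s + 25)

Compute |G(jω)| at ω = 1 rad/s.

|G(j1)| ≈ 1.118

Substitute s = j1: numerator = 20 + j20, denominator = 24 + j8.
|G(j1)| = |20 + j20| / |24 + j8| = 28.284 / 25.298 ≈ 1.118.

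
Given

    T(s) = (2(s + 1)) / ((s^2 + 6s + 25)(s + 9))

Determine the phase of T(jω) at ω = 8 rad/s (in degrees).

∠T(j8) ≈ -87.85°

At s = j8: numerator = 2 + j16, denominator = -735 + j120.
∠T = ∠num − ∠den = 82.875° − (170.73°) = -87.85°.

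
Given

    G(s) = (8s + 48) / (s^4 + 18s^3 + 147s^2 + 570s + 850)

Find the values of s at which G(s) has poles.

The poles are the roots of the denominator s^4 + 18s^3 + 147s^2 + 570s + 850 = 0.
No real roots exist; factor into two real quadratics: (s^2 + 8s + 17)(s^2 + 10s + 50) = 0.
Each quadratic gives a conjugate pair via the quadratic formula.

s = -4 ± j, -5 ± 5j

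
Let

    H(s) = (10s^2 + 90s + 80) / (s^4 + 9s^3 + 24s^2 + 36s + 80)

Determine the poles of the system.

The poles are the roots of the denominator s^4 + 9s^3 + 24s^2 + 36s + 80 = 0.
Trying s = -4: the polynomial evaluates to 0, so (s + 4) is a factor.
Dividing out leaves s^3 + 5s^2 + 4s + 20 = 0.
This factors further as (s^2 + 4)(s + 5) = 0.

s = -4, 2j, -2j, -5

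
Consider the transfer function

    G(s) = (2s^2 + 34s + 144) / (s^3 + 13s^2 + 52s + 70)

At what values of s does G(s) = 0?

Set the numerator to zero: 2s^2 + 34s + 144 = 0, i.e. 2·(s^2 + 17s + 72) = 0.
Factoring: (s + 8)(s + 9) = 0.

s = -8, -9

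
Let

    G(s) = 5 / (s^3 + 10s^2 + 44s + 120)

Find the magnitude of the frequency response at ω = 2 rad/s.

|G(j2)| ≈ 0.04419

Substitute s = j2: numerator = 5, denominator = 80 + j80.
|G(j2)| = |5| / |80 + j80| = 5 / 113.14 ≈ 0.04419.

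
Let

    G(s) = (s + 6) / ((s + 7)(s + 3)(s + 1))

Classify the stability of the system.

The poles can be read from the denominator factors: s = -7, -3, -1.
Since all poles lie strictly in the left half-plane, the system is stable.

stable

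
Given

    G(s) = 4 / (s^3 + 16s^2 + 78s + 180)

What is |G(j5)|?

Substitute s = j5: numerator = 4, denominator = -220 + j265.
|G(j5)| = |4| / |-220 + j265| = 4 / 344.42 ≈ 0.01161.

|G(j5)| ≈ 0.01161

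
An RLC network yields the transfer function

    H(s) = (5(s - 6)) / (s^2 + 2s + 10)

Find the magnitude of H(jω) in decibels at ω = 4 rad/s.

Substitute s = j4: numerator = -30 + j20, denominator = -6 + j8.
|H(j4)| = |-30 + j20| / |-6 + j8| = 36.056 / 10 ≈ 3.606.
In decibels: 20·log₁₀(3.606) ≈ 11.1 dB.

|H(j4)|_dB ≈ 11.1 dB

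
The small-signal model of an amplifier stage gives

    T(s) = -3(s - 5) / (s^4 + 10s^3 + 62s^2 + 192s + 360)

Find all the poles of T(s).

The poles are the roots of the denominator s^4 + 10s^3 + 62s^2 + 192s + 360 = 0.
No real roots exist; factor into two real quadratics: (s^2 + 6s + 18)(s^2 + 4s + 20) = 0.
Each quadratic gives a conjugate pair via the quadratic formula.

s = -3 ± 3j, -2 ± 4j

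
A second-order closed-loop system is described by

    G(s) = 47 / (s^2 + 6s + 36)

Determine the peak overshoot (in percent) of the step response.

Comparing s^2 + 6s + 36 to s^2 + 2ζωₙs + ωₙ²: ωₙ = 6 rad/s and ζ = 6/(2·6) = 0.5.
%OS = 100·exp(−πζ/√(1−ζ²)) = 100·exp(−π·0.5/√(1−0.5²)) ≈ 16.3%.

%OS ≈ 16.3%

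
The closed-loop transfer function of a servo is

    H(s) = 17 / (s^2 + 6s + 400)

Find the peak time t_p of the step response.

Comparing s^2 + 6s + 400 to s^2 + 2ζωₙs + ωₙ²: ωₙ = 20 rad/s and ζ = 6/(2·20) = 0.15.
ζωₙ = 6/2 = 3, so ω_d = ωₙ√(1−ζ²) = √(ωₙ² − (ζωₙ)²) = √(400 − 3²) = √391 ≈ 19.77 rad/s.
t_p = π/ω_d = π/19.77 ≈ 0.1589 s.

t_p ≈ 0.1589 s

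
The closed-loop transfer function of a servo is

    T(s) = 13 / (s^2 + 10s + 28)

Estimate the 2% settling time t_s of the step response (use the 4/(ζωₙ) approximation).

Comparing s^2 + 10s + 28 to s^2 + 2ζωₙs + ωₙ²: ωₙ = √28 ≈ 5.292 rad/s and ζ = 10/(2·√28) ≈ 0.9449.
ζωₙ = 10/2 = 5, so t_s ≈ 4/(ζωₙ) = 4/5 = 0.8000 s.

t_s ≈ 0.8000 s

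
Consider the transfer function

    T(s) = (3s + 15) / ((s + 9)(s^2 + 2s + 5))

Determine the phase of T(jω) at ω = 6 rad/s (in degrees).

∠T(j6) ≈ -142.3°

At s = j6: numerator = 15 + j18, denominator = -351 - j78.
∠T = ∠num − ∠den = 50.194° − (-167.47°) = 217.7°, which wraps to -142.3°.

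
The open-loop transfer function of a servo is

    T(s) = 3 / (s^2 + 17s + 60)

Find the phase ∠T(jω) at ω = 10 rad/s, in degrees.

At s = j10: numerator = 3, denominator = -40 + j170.
∠T = ∠num − ∠den = 0° − (103.24°) = -103.2°.

∠T(j10) ≈ -103.2°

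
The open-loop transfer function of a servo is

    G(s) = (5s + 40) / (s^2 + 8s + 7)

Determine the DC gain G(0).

Set s = 0: G(0) = (40) / (7) = 40/7.

G(0) = 40/7 ≈ 5.714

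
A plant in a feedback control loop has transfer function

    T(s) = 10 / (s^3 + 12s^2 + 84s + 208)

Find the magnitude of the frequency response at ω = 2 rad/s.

Substitute s = j2: numerator = 10, denominator = 160 + j160.
|T(j2)| = |10| / |160 + j160| = 10 / 226.27 ≈ 0.04419.

|T(j2)| ≈ 0.04419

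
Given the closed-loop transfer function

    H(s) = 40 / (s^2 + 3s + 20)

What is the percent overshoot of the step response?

Comparing s^2 + 3s + 20 to s^2 + 2ζωₙs + ωₙ²: ωₙ = √20 ≈ 4.472 rad/s and ζ = 3/(2·√20) ≈ 0.3354.
%OS = 100·exp(−πζ/√(1−ζ²)) = 100·exp(−π·0.3354/√(1−0.3354²)) ≈ 32.7%.

%OS ≈ 32.7%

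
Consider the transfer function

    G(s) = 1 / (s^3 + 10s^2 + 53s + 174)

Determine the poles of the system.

The poles are the roots of the denominator s^3 + 10s^2 + 53s + 174 = 0.
Trying s = -6: the polynomial evaluates to 0, so (s + 6) is a factor.
Dividing out leaves s^2 + 4s + 29 = 0.
The quadratic formula then gives s = -2 ± 5j.

s = -6, -2 + 5j, -2 - 5j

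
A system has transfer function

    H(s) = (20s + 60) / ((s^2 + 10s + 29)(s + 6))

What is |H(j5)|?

Substitute s = j5: numerator = 60 + j100, denominator = -226 + j320.
|H(j5)| = |60 + j100| / |-226 + j320| = 116.62 / 391.76 ≈ 0.2977.

|H(j5)| ≈ 0.2977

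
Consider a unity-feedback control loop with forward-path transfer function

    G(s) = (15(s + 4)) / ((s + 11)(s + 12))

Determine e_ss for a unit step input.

G(s) has no poles at the origin.
This is a Type 0 system. Kp = lim_{s→0} G(s) = 60/132 = 5/11.
e_ss = 1/(1 + Kp) = 1/(1 + 5/11) = 11/16 ≈ 0.6875.

e_ss = 0.6875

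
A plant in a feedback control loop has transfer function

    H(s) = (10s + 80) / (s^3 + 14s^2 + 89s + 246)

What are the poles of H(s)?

s = -4 + 5j, -4 - 5j, -6

The poles are the roots of the denominator s^3 + 14s^2 + 89s + 246 = 0.
Trying s = -6: the polynomial evaluates to 0, so (s + 6) is a factor.
Dividing out leaves s^2 + 8s + 41 = 0.
The quadratic formula then gives s = -4 ± 5j.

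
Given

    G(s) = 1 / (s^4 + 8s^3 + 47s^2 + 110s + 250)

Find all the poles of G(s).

s = -1 ± 3j, -3 ± 4j

The poles are the roots of the denominator s^4 + 8s^3 + 47s^2 + 110s + 250 = 0.
No real roots exist; factor into two real quadratics: (s^2 + 2s + 10)(s^2 + 6s + 25) = 0.
Each quadratic gives a conjugate pair via the quadratic formula.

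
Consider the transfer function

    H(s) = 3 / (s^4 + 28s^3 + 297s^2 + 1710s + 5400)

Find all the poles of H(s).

The poles are the roots of the denominator s^4 + 28s^3 + 297s^2 + 1710s + 5400 = 0.
Trying s = -10: the polynomial evaluates to 0, so (s + 10) is a factor.
Dividing out leaves s^3 + 18s^2 + 117s + 540 = 0.
This factors further as (s^2 + 6s + 45)(s + 12) = 0.

s = -3 ± 6j, -10, -12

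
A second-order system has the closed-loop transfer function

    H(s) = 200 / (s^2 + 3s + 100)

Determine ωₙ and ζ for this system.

Compare the denominator to the standard form s^2 + 2ζωₙs + ωₙ².
ωₙ² = 100, so ωₙ = 10 rad/s.
2ζωₙ = 3, so ζ = 3/(2·10) = 0.15.

ωₙ = 10 rad/s, ζ = 0.15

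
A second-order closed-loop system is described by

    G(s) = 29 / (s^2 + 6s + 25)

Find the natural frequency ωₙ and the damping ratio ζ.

ωₙ = 5 rad/s, ζ = 0.6

Compare the denominator to the standard form s^2 + 2ζωₙs + ωₙ².
ωₙ² = 25, so ωₙ = 5 rad/s.
2ζωₙ = 6, so ζ = 6/(2·5) = 0.6.
With ζ = 0.6 the response is underdamped.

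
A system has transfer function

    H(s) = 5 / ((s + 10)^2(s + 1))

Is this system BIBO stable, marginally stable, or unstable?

stable

The poles can be read from the denominator factors: s = -10, -1, -10.
Since all poles lie strictly in the left half-plane, the system is stable.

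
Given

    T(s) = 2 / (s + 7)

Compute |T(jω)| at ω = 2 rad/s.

|T(j2)| ≈ 0.2747

Substitute s = j2: numerator = 2, denominator = 7 + j2.
|T(j2)| = |2| / |7 + j2| = 2 / 7.2801 ≈ 0.2747.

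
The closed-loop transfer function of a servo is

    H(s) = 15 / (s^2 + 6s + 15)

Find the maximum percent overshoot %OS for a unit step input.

Comparing s^2 + 6s + 15 to s^2 + 2ζωₙs + ωₙ²: ωₙ = √15 ≈ 3.873 rad/s and ζ = 6/(2·√15) ≈ 0.7746.
%OS = 100·exp(−πζ/√(1−ζ²)) = 100·exp(−π·0.7746/√(1−0.7746²)) ≈ 2.13%.

%OS ≈ 2.13%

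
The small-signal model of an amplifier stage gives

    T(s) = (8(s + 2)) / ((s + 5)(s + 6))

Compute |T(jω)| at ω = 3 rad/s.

Substitute s = j3: numerator = 16 + j24, denominator = 21 + j33.
|T(j3)| = |16 + j24| / |21 + j33| = 28.844 / 39.115 ≈ 0.7374.

|T(j3)| ≈ 0.7374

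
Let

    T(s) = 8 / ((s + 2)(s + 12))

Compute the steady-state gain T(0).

T(0) = 1/3 ≈ 0.3333

At s = 0 each factor (s + a) contributes a and each (s^2 + bs + c) contributes c.
T(0) = 8·1 / ((2) · (12)) = 8/24 = 1/3.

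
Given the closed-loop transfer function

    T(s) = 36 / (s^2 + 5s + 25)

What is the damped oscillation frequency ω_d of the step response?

ω_d ≈ 4.330 rad/s

Comparing s^2 + 5s + 25 to s^2 + 2ζωₙs + ωₙ²: ωₙ = 5 rad/s and ζ = 5/(2·5) = 0.5.
ζωₙ = 5/2 = 2.5, so ω_d = ωₙ√(1−ζ²) = √(ωₙ² − (ζωₙ)²) = √(25 − 2.5²) = √18.75 ≈ 4.330 rad/s.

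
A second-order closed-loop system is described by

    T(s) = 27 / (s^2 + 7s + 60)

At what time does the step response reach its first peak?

Comparing s^2 + 7s + 60 to s^2 + 2ζωₙs + ωₙ²: ωₙ = √60 ≈ 7.746 rad/s and ζ = 7/(2·√60) ≈ 0.4518.
ζωₙ = 7/2 = 3.5, so ω_d = ωₙ√(1−ζ²) = √(ωₙ² − (ζωₙ)²) = √(60 − 3.5²) = √47.75 ≈ 6.910 rad/s.
t_p = π/ω_d = π/6.910 ≈ 0.4546 s.

t_p ≈ 0.4546 s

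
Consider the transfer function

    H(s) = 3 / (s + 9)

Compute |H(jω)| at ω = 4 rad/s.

|H(j4)| ≈ 0.3046

Substitute s = j4: numerator = 3, denominator = 9 + j4.
|H(j4)| = |3| / |9 + j4| = 3 / 9.8489 ≈ 0.3046.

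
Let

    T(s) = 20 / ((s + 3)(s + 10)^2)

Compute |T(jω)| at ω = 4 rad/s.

|T(j4)| ≈ 0.03448

Substitute s = j4: numerator = 20, denominator = -68 + j576.
|T(j4)| = |20| / |-68 + j576| = 20 / 580 ≈ 0.03448.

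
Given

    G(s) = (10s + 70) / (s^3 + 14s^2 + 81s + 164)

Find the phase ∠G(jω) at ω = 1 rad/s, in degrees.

∠G(j1) ≈ -19.94°

At s = j1: numerator = 70 + j10, denominator = 150 + j80.
∠G = ∠num − ∠den = 8.1301° − (28.072°) = -19.94°.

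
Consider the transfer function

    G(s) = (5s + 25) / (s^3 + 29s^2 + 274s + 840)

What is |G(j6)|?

|G(j6)| ≈ 0.02707

Substitute s = j6: numerator = 25 + j30, denominator = -204 + j1428.
|G(j6)| = |25 + j30| / |-204 + j1428| = 39.051 / 1442.5 ≈ 0.02707.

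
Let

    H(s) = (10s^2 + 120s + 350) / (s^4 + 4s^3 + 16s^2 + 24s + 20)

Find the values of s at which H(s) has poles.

s = -1 ± 3j, -1 ± j

The poles are the roots of the denominator s^4 + 4s^3 + 16s^2 + 24s + 20 = 0.
No real roots exist; factor into two real quadratics: (s^2 + 2s + 10)(s^2 + 2s + 2) = 0.
Each quadratic gives a conjugate pair via the quadratic formula.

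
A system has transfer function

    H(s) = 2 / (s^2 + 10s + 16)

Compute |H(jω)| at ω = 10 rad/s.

|H(j10)| ≈ 0.01531

Substitute s = j10: numerator = 2, denominator = -84 + j100.
|H(j10)| = |2| / |-84 + j100| = 2 / 130.60 ≈ 0.01531.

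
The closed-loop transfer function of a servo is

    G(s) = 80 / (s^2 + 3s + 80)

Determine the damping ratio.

Compare the denominator to the standard form s^2 + 2ζωₙs + ωₙ².
ωₙ² = 80, so ωₙ = √80 ≈ 8.944 rad/s.
2ζωₙ = 3, so ζ = 3/(2·√80) ≈ 0.1677.

ζ ≈ 0.1677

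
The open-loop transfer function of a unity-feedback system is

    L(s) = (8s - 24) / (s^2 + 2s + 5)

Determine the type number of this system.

Type 0

The denominator has no factor of s at the origin — no free integrator — so this is a Type 0 system.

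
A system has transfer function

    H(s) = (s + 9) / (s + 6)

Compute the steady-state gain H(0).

Set s = 0: H(0) = (9) / (6) = 3/2.

H(0) = 3/2 ≈ 1.500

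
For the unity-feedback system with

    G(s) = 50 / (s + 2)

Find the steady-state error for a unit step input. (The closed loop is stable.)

G(s) has no poles at the origin.
This is a Type 0 system. Kp = lim_{s→0} G(s) = 50/2 = 25.
e_ss = 1/(1 + Kp) = 1/(1 + 25) = 1/26 ≈ 0.03846.

e_ss = 0.03846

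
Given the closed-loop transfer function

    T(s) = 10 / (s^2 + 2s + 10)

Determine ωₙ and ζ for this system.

Compare the denominator to the standard form s^2 + 2ζωₙs + ωₙ².
ωₙ² = 10, so ωₙ = √10 ≈ 3.162 rad/s.
2ζωₙ = 2, so ζ = 2/(2·√10) ≈ 0.3162.

ωₙ ≈ 3.162 rad/s, ζ ≈ 0.3162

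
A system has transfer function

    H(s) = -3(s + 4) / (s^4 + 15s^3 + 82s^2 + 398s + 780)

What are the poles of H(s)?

s = -1 ± 5j, -3, -10

The poles are the roots of the denominator s^4 + 15s^3 + 82s^2 + 398s + 780 = 0.
Trying s = -3: the polynomial evaluates to 0, so (s + 3) is a factor.
Dividing out leaves s^3 + 12s^2 + 46s + 260 = 0.
This factors further as (s^2 + 2s + 26)(s + 10) = 0.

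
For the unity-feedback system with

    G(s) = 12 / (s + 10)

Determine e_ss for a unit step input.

e_ss = 0.4545

G(s) has no poles at the origin.
This is a Type 0 system. Kp = lim_{s→0} G(s) = 12/10 = 6/5.
e_ss = 1/(1 + Kp) = 1/(1 + 6/5) = 5/11 ≈ 0.4545.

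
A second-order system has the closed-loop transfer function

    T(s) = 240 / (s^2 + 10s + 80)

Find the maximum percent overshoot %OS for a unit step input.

%OS ≈ 12.0%

Comparing s^2 + 10s + 80 to s^2 + 2ζωₙs + ωₙ²: ωₙ = √80 ≈ 8.944 rad/s and ζ = 10/(2·√80) ≈ 0.5590.
%OS = 100·exp(−πζ/√(1−ζ²)) = 100·exp(−π·0.5590/√(1−0.5590²)) ≈ 12.0%.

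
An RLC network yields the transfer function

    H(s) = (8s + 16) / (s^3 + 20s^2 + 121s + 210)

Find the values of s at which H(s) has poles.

The poles are the roots of the denominator s^3 + 20s^2 + 121s + 210 = 0.
Trying s = -10: the polynomial evaluates to 0, so (s + 10) is a factor.
Dividing out leaves s^2 + 10s + 21 = 0.
Factoring the quadratic: (s + 3)(s + 7) = 0.

s = -10, -3, -7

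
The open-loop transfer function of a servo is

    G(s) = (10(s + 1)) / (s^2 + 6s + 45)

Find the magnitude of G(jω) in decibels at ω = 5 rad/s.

Substitute s = j5: numerator = 10 + j50, denominator = 20 + j30.
|G(j5)| = |10 + j50| / |20 + j30| = 50.990 / 36.056 ≈ 1.414.
In decibels: 20·log₁₀(1.414) ≈ 3.01 dB.

|G(j5)|_dB ≈ 3.01 dB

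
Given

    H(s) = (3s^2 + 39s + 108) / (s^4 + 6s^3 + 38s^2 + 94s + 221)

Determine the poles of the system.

s = -1 + 4j, -1 - 4j, -2 + 3j, -2 - 3j

The poles are the roots of the denominator s^4 + 6s^3 + 38s^2 + 94s + 221 = 0.
No real roots exist; factor into two real quadratics: (s^2 + 2s + 17)(s^2 + 4s + 13) = 0.
Each quadratic gives a conjugate pair via the quadratic formula.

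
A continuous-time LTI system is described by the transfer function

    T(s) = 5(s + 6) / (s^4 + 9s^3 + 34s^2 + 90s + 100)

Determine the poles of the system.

The poles are the roots of the denominator s^4 + 9s^3 + 34s^2 + 90s + 100 = 0.
Trying s = -2: the polynomial evaluates to 0, so (s + 2) is a factor.
Dividing out leaves s^3 + 7s^2 + 20s + 50 = 0.
This factors further as (s^2 + 2s + 10)(s + 5) = 0.

s = -1 ± 3j, -2, -5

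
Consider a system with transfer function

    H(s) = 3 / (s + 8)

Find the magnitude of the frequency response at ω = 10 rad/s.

|H(j10)| ≈ 0.2343

Substitute s = j10: numerator = 3, denominator = 8 + j10.
|H(j10)| = |3| / |8 + j10| = 3 / 12.806 ≈ 0.2343.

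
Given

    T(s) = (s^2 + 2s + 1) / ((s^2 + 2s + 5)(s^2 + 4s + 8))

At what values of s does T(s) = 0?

s = -1, -1

Set the numerator to zero: s^2 + 2s + 1 = 0.
Factoring: (s + 1)^2 = 0.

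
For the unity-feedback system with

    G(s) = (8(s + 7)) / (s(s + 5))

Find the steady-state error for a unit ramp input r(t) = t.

e_ss = 0.08929

G(s) has one pole at the origin.
This is a Type 1 system. Kv = lim_{s→0} s·G(s) = 56/5.
e_ss = 1/Kv = 1/(56/5) = 5/56 ≈ 0.08929.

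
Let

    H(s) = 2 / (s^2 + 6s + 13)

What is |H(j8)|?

|H(j8)| ≈ 0.02856

Substitute s = j8: numerator = 2, denominator = -51 + j48.
|H(j8)| = |2| / |-51 + j48| = 2 / 70.036 ≈ 0.02856.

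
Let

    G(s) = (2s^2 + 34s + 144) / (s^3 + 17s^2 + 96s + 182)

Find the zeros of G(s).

Set the numerator to zero: 2s^2 + 34s + 144 = 0, i.e. 2·(s^2 + 17s + 72) = 0.
Factoring: (s + 8)(s + 9) = 0.

s = -8, -9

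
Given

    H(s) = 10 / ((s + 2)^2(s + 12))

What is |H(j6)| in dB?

|H(j6)|_dB ≈ -34.6 dB

Substitute s = j6: numerator = 10, denominator = -528 + j96.
|H(j6)| = |10| / |-528 + j96| = 10 / 536.66 ≈ 0.01863.
In decibels: 20·log₁₀(0.01863) ≈ -34.6 dB.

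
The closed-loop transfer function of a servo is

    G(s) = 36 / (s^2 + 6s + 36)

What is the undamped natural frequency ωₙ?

ωₙ = 6 rad/s

Compare the denominator to the standard form s^2 + 2ζωₙs + ωₙ².
ωₙ² = 36, so ωₙ = 6 rad/s.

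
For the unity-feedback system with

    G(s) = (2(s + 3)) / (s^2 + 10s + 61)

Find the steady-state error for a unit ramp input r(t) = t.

G(s) has no poles at the origin.
This is a Type 0 system; Kv = lim_{s→0} s·G(s) = 0, so the steady-state error for a ramp input is infinite.

e_ss = ∞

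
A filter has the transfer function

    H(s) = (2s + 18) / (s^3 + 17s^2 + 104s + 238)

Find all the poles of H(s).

The poles are the roots of the denominator s^3 + 17s^2 + 104s + 238 = 0.
Trying s = -7: the polynomial evaluates to 0, so (s + 7) is a factor.
Dividing out leaves s^2 + 10s + 34 = 0.
The quadratic formula then gives s = -5 ± 3j.

s = -5 + 3j, -5 - 3j, -7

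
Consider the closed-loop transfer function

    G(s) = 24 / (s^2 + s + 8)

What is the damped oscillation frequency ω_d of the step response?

Comparing s^2 + s + 8 to s^2 + 2ζωₙs + ωₙ²: ωₙ = √8 ≈ 2.828 rad/s and ζ = 1/(2·√8) ≈ 0.1768.
ζωₙ = 1/2 = 0.5, so ω_d = ωₙ√(1−ζ²) = √(ωₙ² − (ζωₙ)²) = √(8 − 0.5²) = √7.75 ≈ 2.784 rad/s.

ω_d ≈ 2.784 rad/s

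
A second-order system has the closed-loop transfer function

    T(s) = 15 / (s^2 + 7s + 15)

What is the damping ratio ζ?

Compare the denominator to the standard form s^2 + 2ζωₙs + ωₙ².
ωₙ² = 15, so ωₙ = √15 ≈ 3.873 rad/s.
2ζωₙ = 7, so ζ = 7/(2·√15) ≈ 0.9037.

ζ ≈ 0.9037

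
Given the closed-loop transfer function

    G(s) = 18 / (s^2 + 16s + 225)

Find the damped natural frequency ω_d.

ω_d ≈ 12.69 rad/s

Comparing s^2 + 16s + 225 to s^2 + 2ζωₙs + ωₙ²: ωₙ = 15 rad/s and ζ = 16/(2·15) ≈ 0.5333.
ζωₙ = 16/2 = 8, so ω_d = ωₙ√(1−ζ²) = √(ωₙ² − (ζωₙ)²) = √(225 − 8²) = √161 ≈ 12.69 rad/s.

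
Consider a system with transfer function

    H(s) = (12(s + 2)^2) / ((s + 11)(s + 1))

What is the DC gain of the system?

H(0) = 48/11 ≈ 4.364

At s = 0 each factor (s + a) contributes a and each (s^2 + bs + c) contributes c.
H(0) = 12·(2) · (2) / ((11) · (1)) = 48/11 = 48/11.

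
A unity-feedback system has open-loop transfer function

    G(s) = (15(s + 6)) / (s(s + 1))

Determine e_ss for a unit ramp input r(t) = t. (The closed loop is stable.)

G(s) has one pole at the origin.
This is a Type 1 system. Kv = lim_{s→0} s·G(s) = 90/1.
e_ss = 1/Kv = 1/(90) = 1/90 ≈ 0.01111.

e_ss = 0.01111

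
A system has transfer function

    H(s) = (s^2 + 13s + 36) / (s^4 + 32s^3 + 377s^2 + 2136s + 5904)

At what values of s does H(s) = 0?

Set the numerator to zero: s^2 + 13s + 36 = 0.
Factoring: (s + 9)(s + 4) = 0.

s = -9, -4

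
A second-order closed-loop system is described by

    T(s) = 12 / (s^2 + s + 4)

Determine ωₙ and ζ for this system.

Compare the denominator to the standard form s^2 + 2ζωₙs + ωₙ².
ωₙ² = 4, so ωₙ = 2 rad/s.
2ζωₙ = 1, so ζ = 1/(2·2) = 0.25.
With ζ = 0.25 the response is underdamped.

ωₙ = 2 rad/s, ζ = 0.25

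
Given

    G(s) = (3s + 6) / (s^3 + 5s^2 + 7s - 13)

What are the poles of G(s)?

The poles are the roots of the denominator s^3 + 5s^2 + 7s - 13 = 0.
Trying s = 1: the polynomial evaluates to 0, so (s - 1) is a factor.
Dividing out leaves s^2 + 6s + 13 = 0.
The quadratic formula then gives s = -3 ± 2j.

s = -3 ± 2j, 1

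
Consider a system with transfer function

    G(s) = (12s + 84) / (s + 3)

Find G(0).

G(0) = 28

Set s = 0: G(0) = (84) / (3) = 28.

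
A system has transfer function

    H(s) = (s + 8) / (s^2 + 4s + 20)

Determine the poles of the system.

The poles are the roots of the denominator s^2 + 4s + 20 = 0.
Using the quadratic formula: s = (-4 ± √(-64))/2 = -2 ± 4j.

s = -2 ± 4j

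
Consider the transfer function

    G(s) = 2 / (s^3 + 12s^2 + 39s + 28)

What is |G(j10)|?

Substitute s = j10: numerator = 2, denominator = -1172 - j610.
|G(j10)| = |2| / |-1172 - j610| = 2 / 1321.2 ≈ 0.001514.

|G(j10)| ≈ 0.001514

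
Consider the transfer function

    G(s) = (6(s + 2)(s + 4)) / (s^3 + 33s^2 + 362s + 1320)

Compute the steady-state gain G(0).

G(0) = 2/55 ≈ 0.03636

Set s = 0: G(0) = (48) / (1320) = 2/55.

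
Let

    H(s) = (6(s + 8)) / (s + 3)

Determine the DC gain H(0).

H(0) = 16

At s = 0 each factor (s + a) contributes a and each (s^2 + bs + c) contributes c.
H(0) = 6·(8) / ((3)) = 48/3 = 16.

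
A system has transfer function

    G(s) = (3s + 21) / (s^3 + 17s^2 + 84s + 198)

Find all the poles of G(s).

The poles are the roots of the denominator s^3 + 17s^2 + 84s + 198 = 0.
Trying s = -11: the polynomial evaluates to 0, so (s + 11) is a factor.
Dividing out leaves s^2 + 6s + 18 = 0.
The quadratic formula then gives s = -3 ± 3j.

s = -11, -3 + 3j, -3 - 3j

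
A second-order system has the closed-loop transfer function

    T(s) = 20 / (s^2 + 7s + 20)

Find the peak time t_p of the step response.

Comparing s^2 + 7s + 20 to s^2 + 2ζωₙs + ωₙ²: ωₙ = √20 ≈ 4.472 rad/s and ζ = 7/(2·√20) ≈ 0.7826.
ζωₙ = 7/2 = 3.5, so ω_d = ωₙ√(1−ζ²) = √(ωₙ² − (ζωₙ)²) = √(20 − 3.5²) = √7.75 ≈ 2.784 rad/s.
t_p = π/ω_d = π/2.784 ≈ 1.128 s.

t_p ≈ 1.128 s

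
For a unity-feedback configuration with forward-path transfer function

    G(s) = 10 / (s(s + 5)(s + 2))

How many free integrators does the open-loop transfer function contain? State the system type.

The denominator has 1 factor of s at the origin (free integrator), so this is a Type 1 system.

Type 1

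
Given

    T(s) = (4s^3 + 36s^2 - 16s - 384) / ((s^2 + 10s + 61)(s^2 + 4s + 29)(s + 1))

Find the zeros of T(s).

s = 3, -4, -8

Set the numerator to zero: 4s^3 + 36s^2 - 16s - 384 = 0, i.e. 4·(s^3 + 9s^2 - 4s - 96) = 0.
Factoring: (s - 3)(s + 4)(s + 8) = 0.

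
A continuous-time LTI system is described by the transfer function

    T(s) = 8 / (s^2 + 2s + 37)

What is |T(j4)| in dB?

|T(j4)|_dB ≈ -8.97 dB

Substitute s = j4: numerator = 8, denominator = 21 + j8.
|T(j4)| = |8| / |21 + j8| = 8 / 22.472 ≈ 0.3560.
In decibels: 20·log₁₀(0.3560) ≈ -8.97 dB.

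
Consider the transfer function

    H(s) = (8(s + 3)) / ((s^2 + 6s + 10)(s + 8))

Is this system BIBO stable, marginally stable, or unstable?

The poles can be read from the denominator factors: s = -3 + j, -3 - j, -8.
Since all poles lie strictly in the left half-plane, the system is stable.

stable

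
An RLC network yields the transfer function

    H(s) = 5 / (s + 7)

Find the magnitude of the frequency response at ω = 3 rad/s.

|H(j3)| ≈ 0.6565

Substitute s = j3: numerator = 5, denominator = 7 + j3.
|H(j3)| = |5| / |7 + j3| = 5 / 7.6158 ≈ 0.6565.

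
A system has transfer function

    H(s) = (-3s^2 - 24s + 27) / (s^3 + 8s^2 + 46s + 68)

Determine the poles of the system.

The poles are the roots of the denominator s^3 + 8s^2 + 46s + 68 = 0.
Trying s = -2: the polynomial evaluates to 0, so (s + 2) is a factor.
Dividing out leaves s^2 + 6s + 34 = 0.
The quadratic formula then gives s = -3 ± 5j.

s = -3 + 5j, -3 - 5j, -2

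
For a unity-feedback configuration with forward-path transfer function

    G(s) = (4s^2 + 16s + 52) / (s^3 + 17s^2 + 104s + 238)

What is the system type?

The denominator has no factor of s at the origin — no free integrator — so this is a Type 0 system.

Type 0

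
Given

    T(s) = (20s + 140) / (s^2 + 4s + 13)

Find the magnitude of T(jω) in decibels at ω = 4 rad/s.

|T(j4)|_dB ≈ 19.9 dB

Substitute s = j4: numerator = 140 + j80, denominator = -3 + j16.
|T(j4)| = |140 + j80| / |-3 + j16| = 161.25 / 16.279 ≈ 9.905.
In decibels: 20·log₁₀(9.905) ≈ 19.9 dB.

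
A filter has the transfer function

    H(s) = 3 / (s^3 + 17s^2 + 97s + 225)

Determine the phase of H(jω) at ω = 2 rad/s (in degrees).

∠H(j2) ≈ -49.83°

At s = j2: numerator = 3, denominator = 157 + j186.
∠H = ∠num − ∠den = 0° − (49.833°) = -49.83°.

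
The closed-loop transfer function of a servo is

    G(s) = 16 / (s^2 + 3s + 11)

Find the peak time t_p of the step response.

t_p ≈ 1.062 s

Comparing s^2 + 3s + 11 to s^2 + 2ζωₙs + ωₙ²: ωₙ = √11 ≈ 3.317 rad/s and ζ = 3/(2·√11) ≈ 0.4523.
ζωₙ = 3/2 = 1.5, so ω_d = ωₙ√(1−ζ²) = √(ωₙ² − (ζωₙ)²) = √(11 − 1.5²) = √8.75 ≈ 2.958 rad/s.
t_p = π/ω_d = π/2.958 ≈ 1.062 s.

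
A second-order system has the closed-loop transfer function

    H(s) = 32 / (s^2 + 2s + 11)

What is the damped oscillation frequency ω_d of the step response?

ω_d ≈ 3.162 rad/s

Comparing s^2 + 2s + 11 to s^2 + 2ζωₙs + ωₙ²: ωₙ = √11 ≈ 3.317 rad/s and ζ = 2/(2·√11) ≈ 0.3015.
ζωₙ = 2/2 = 1, so ω_d = ωₙ√(1−ζ²) = √(ωₙ² − (ζωₙ)²) = √(11 − 1²) = √10 ≈ 3.162 rad/s.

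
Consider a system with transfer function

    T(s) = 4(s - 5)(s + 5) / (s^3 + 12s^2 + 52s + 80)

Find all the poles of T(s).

The poles are the roots of the denominator s^3 + 12s^2 + 52s + 80 = 0.
Trying s = -4: the polynomial evaluates to 0, so (s + 4) is a factor.
Dividing out leaves s^2 + 8s + 20 = 0.
The quadratic formula then gives s = -4 ± 2j.

s = -4 ± 2j, -4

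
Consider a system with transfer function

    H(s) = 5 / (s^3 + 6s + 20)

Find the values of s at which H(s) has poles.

The poles are the roots of the denominator s^3 + 6s + 20 = 0.
Trying s = -2: the polynomial evaluates to 0, so (s + 2) is a factor.
Dividing out leaves s^2 - 2s + 10 = 0.
The quadratic formula then gives s = 1 ± 3j.

s = 1 ± 3j, -2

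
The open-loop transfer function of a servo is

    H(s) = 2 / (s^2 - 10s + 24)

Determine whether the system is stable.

The denominator s^2 - 10s + 24 factors as (s - 4)(s - 6), giving poles at s = 4, 6.
Since the pole(s) at s = 4, 6 lie in the right half-plane, the system is unstable.

unstable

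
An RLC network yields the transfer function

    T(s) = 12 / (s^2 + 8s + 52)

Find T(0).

Set s = 0: T(0) = (12) / (52) = 3/13.

T(0) = 3/13 ≈ 0.2308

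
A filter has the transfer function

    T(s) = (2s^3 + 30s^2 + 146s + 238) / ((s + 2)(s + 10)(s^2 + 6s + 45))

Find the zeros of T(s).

s = -7, -4 ± j

Set the numerator to zero: 2s^3 + 30s^2 + 146s + 238 = 0, i.e. 2·(s^3 + 15s^2 + 73s + 119) = 0.
Factoring: (s + 7)(s^2 + 8s + 17) = 0.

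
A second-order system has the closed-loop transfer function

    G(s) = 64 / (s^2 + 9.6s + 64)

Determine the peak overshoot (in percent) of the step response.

%OS ≈ 9.48%

Comparing s^2 + 9.6s + 64 to s^2 + 2ζωₙs + ωₙ²: ωₙ = 8 rad/s and ζ = 9.6/(2·8) = 0.6.
%OS = 100·exp(−πζ/√(1−ζ²)) = 100·exp(−π·0.6/√(1−0.6²)) ≈ 9.48%.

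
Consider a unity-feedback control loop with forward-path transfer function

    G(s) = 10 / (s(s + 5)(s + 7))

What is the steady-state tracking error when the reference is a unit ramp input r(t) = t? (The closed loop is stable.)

G(s) has one pole at the origin.
This is a Type 1 system. Kv = lim_{s→0} s·G(s) = 10/35 = 2/7.
e_ss = 1/Kv = 1/(2/7) = 7/2 ≈ 3.500.

e_ss = 3.500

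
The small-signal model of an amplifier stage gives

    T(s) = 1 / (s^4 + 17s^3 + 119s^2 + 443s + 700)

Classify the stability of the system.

stable

The denominator s^4 + 17s^3 + 119s^2 + 443s + 700 factors as (s + 4)(s^2 + 6s + 25)(s + 7), giving poles at s = -4, -3 ± 4j, -7.
Since all poles lie strictly in the left half-plane, the system is stable.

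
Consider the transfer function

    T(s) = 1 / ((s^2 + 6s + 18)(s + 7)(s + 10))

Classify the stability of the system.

stable

The poles can be read from the denominator factors: s = -3 + 3j, -3 - 3j, -7, -10.
Since all poles lie strictly in the left half-plane, the system is stable.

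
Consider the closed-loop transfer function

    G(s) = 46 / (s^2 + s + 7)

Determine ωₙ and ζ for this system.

Compare the denominator to the standard form s^2 + 2ζωₙs + ωₙ².
ωₙ² = 7, so ωₙ = √7 ≈ 2.646 rad/s.
2ζωₙ = 1, so ζ = 1/(2·√7) ≈ 0.1890.

ωₙ ≈ 2.646 rad/s, ζ ≈ 0.1890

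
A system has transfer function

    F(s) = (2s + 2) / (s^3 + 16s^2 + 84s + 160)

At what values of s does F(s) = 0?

s = -1

Set the numerator to zero: 2s + 2 = 0, i.e. 2·(s + 1) = 0.
So s = -1.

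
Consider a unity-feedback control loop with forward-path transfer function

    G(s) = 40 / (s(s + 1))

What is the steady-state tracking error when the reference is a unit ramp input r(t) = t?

G(s) has one pole at the origin.
This is a Type 1 system. Kv = lim_{s→0} s·G(s) = 40/1.
e_ss = 1/Kv = 1/(40) = 1/40 ≈ 0.02500.

e_ss = 0.02500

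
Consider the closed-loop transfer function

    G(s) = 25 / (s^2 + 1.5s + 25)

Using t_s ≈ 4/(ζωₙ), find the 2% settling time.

Comparing s^2 + 1.5s + 25 to s^2 + 2ζωₙs + ωₙ²: ωₙ = 5 rad/s and ζ = 1.5/(2·5) = 0.15.
ζωₙ = 1.5/2 = 0.75, so t_s ≈ 4/(ζωₙ) = 4/0.75 ≈ 5.333 s.

t_s ≈ 5.333 s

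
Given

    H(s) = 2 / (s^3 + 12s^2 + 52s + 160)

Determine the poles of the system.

The poles are the roots of the denominator s^3 + 12s^2 + 52s + 160 = 0.
Trying s = -8: the polynomial evaluates to 0, so (s + 8) is a factor.
Dividing out leaves s^2 + 4s + 20 = 0.
The quadratic formula then gives s = -2 ± 4j.

s = -2 + 4j, -2 - 4j, -8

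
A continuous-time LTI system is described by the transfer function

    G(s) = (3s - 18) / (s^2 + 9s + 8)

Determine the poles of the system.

s = -1, -8

The poles are the roots of the denominator s^2 + 9s + 8 = 0.
Factoring: (s + 1)(s + 8) = 0, so s = -1 and s = -8.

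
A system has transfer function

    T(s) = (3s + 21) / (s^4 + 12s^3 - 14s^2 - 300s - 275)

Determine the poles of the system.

The poles are the roots of the denominator s^4 + 12s^3 - 14s^2 - 300s - 275 = 0.
Trying s = -1: the polynomial evaluates to 0, so (s + 1) is a factor.
Dividing out leaves s^3 + 11s^2 - 25s - 275 = 0.
This factors further as (s + 11)(s - 5)(s + 5) = 0.

s = -1, -11, 5, -5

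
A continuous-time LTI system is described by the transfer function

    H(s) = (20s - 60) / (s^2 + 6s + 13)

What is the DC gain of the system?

H(0) = -60/13 ≈ -4.615

Set s = 0: H(0) = (-60) / (13) = -60/13.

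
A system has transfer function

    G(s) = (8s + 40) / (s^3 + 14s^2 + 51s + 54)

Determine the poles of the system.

s = -9, -2, -3

The poles are the roots of the denominator s^3 + 14s^2 + 51s + 54 = 0.
Trying s = -9: the polynomial evaluates to 0, so (s + 9) is a factor.
Dividing out leaves s^2 + 5s + 6 = 0.
Factoring the quadratic: (s + 2)(s + 3) = 0.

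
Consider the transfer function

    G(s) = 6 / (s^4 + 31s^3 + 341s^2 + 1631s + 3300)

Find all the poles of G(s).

s = -12, -4 + 3j, -4 - 3j, -11

The poles are the roots of the denominator s^4 + 31s^3 + 341s^2 + 1631s + 3300 = 0.
Trying s = -12: the polynomial evaluates to 0, so (s + 12) is a factor.
Dividing out leaves s^3 + 19s^2 + 113s + 275 = 0.
This factors further as (s^2 + 8s + 25)(s + 11) = 0.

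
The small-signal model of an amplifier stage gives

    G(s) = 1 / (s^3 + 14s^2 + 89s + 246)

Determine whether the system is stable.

stable

The denominator s^3 + 14s^2 + 89s + 246 factors as (s^2 + 8s + 41)(s + 6), giving poles at s = -4 + 5j, -4 - 5j, -6.
Since all poles lie strictly in the left half-plane, the system is stable.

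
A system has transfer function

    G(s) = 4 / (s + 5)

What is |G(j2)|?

|G(j2)| ≈ 0.7428

Substitute s = j2: numerator = 4, denominator = 5 + j2.
|G(j2)| = |4| / |5 + j2| = 4 / 5.3852 ≈ 0.7428.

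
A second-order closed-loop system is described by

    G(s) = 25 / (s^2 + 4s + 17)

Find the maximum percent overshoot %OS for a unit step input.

Comparing s^2 + 4s + 17 to s^2 + 2ζωₙs + ωₙ²: ωₙ = √17 ≈ 4.123 rad/s and ζ = 4/(2·√17) ≈ 0.4851.
%OS = 100·exp(−πζ/√(1−ζ²)) = 100·exp(−π·0.4851/√(1−0.4851²)) ≈ 17.5%.

%OS ≈ 17.5%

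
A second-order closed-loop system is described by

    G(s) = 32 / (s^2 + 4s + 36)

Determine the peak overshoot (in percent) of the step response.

%OS ≈ 32.9%

Comparing s^2 + 4s + 36 to s^2 + 2ζωₙs + ωₙ²: ωₙ = 6 rad/s and ζ = 4/(2·6) ≈ 0.3333.
%OS = 100·exp(−πζ/√(1−ζ²)) = 100·exp(−π·0.3333/√(1−0.3333²)) ≈ 32.9%.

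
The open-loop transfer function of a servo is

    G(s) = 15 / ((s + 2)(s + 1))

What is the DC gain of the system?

Set s = 0: G(0) = (15) / (2) = 15/2.

G(0) = 15/2 ≈ 7.500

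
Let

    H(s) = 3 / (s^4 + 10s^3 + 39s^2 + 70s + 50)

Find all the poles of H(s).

s = -3 ± j, -2 ± j

The poles are the roots of the denominator s^4 + 10s^3 + 39s^2 + 70s + 50 = 0.
No real roots exist; factor into two real quadratics: (s^2 + 6s + 10)(s^2 + 4s + 5) = 0.
Each quadratic gives a conjugate pair via the quadratic formula.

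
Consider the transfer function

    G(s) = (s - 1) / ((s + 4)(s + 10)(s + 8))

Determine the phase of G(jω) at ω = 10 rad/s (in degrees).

At s = j10: numerator = -1 + j10, denominator = -1880 + j520.
∠G = ∠num − ∠den = 95.711° − (164.54°) = -68.83°.

∠G(j10) ≈ -68.83°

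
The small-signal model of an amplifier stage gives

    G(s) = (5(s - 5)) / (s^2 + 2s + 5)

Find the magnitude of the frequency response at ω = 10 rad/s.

Substitute s = j10: numerator = -25 + j50, denominator = -95 + j20.
|G(j10)| = |-25 + j50| / |-95 + j20| = 55.902 / 97.082 ≈ 0.5758.

|G(j10)| ≈ 0.5758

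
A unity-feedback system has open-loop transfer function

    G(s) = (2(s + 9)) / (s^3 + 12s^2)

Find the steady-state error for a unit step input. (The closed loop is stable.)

G(s) has 2 poles at the origin.
This is a Type 2 system; for a step input the steady-state error is zero.

e_ss = 0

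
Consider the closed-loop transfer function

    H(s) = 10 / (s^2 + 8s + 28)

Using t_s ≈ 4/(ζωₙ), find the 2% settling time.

t_s ≈ 1 s

Comparing s^2 + 8s + 28 to s^2 + 2ζωₙs + ωₙ²: ωₙ = √28 ≈ 5.292 rad/s and ζ = 8/(2·√28) ≈ 0.7559.
ζωₙ = 8/2 = 4, so t_s ≈ 4/(ζωₙ) = 4/4 = 1 s.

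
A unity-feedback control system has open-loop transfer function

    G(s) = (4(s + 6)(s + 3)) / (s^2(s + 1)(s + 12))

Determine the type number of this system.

Type 2

The denominator has 2 factors of s at the origin (free integrators), so this is a Type 2 system.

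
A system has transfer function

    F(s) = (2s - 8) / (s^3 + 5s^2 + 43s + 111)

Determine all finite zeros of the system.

Set the numerator to zero: 2s - 8 = 0, i.e. 2·(s - 4) = 0.
So s = 4.

s = 4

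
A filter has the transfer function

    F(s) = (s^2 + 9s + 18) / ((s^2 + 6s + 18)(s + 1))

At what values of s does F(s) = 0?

Set the numerator to zero: s^2 + 9s + 18 = 0.
Factoring: (s + 3)(s + 6) = 0.

s = -3, -6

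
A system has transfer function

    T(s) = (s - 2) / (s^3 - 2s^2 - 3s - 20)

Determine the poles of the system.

The poles are the roots of the denominator s^3 - 2s^2 - 3s - 20 = 0.
Trying s = 4: the polynomial evaluates to 0, so (s - 4) is a factor.
Dividing out leaves s^2 + 2s + 5 = 0.
The quadratic formula then gives s = -1 ± 2j.

s = -1 ± 2j, 4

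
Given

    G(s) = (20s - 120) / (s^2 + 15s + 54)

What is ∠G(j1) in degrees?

At s = j1: numerator = -120 + j20, denominator = 53 + j15.
∠G = ∠num − ∠den = 170.54° − (15.803°) = 154.7°.

∠G(j1) ≈ 154.7°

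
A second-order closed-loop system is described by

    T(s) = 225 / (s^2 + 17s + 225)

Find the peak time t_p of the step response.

t_p ≈ 0.2542 s

Comparing s^2 + 17s + 225 to s^2 + 2ζωₙs + ωₙ²: ωₙ = 15 rad/s and ζ = 17/(2·15) ≈ 0.5667.
ζωₙ = 17/2 = 8.5, so ω_d = ωₙ√(1−ζ²) = √(ωₙ² − (ζωₙ)²) = √(225 − 8.5²) = √152.75 ≈ 12.36 rad/s.
t_p = π/ω_d = π/12.36 ≈ 0.2542 s.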